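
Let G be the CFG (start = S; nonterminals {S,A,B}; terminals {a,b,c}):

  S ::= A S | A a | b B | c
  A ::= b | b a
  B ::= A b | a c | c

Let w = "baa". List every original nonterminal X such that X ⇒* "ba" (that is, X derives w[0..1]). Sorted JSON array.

CNF form of G:
  S -> A S | A T1 | T0 B | c
  A -> T0 T1 | b
  B -> A T0 | T1 T2 | c
  T0 -> b
  T1 -> a
  T2 -> c

CYK table (by increasing span), restricted to cells inside w[0..1]:
  T[0,0] 'b' = {A,T0}  orig:{A}
  T[1,1] 'a' = {T1}  orig:{}
  T[0,1] 'ba' = {A,S}

Original NTs in T[0,1] deriving "ba": ["A", "S"]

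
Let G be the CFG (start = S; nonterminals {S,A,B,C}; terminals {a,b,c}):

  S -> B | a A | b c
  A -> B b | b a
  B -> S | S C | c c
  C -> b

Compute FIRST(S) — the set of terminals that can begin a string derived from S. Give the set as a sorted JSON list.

FIRST sets, iterate to fixpoint:
[1]
  A via A→b a: +{b}
  B via B→c c: +{c}
  C via C→b: +{b}
  S via S→B: +{c}
  S via S→a A: +{a}
  S via S→b c: +{b}
  S: {a,b,c}  A: {b}  B: {c}  C: {b}
[2]
  A via A→B b: +{c}
  B via B→S: +{a,b}
  S: {a,b,c}  A: {b,c}  B: {a,b,c}  C: {b}
[3]
  A via A→B b: +{a}
  S: {a,b,c}  A: {a,b,c}  B: {a,b,c}  C: {b}
[4] — fixpoint
  S: {a,b,c}  A: {a,b,c}  B: {a,b,c}  C: {b}

FIRST(S) = ["a", "b", "c"]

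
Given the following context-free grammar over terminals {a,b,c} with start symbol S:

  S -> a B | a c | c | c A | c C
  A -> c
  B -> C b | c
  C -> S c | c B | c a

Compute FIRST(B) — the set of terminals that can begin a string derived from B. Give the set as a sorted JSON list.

Compute FIRST by fixpoint:
pass 1:
  A via A→c: +{c}
  B via B→c: +{c}
  C via C→c B: +{c}
  S via S→a B: +{a}
  S via S→c: +{c}
  FIRST(S)={a,c}  FIRST(A)={c}  FIRST(B)={c}  FIRST(C)={c}
pass 2:
  C via C→S c: +{a}
  FIRST(S)={a,c}  FIRST(A)={c}  FIRST(B)={c}  FIRST(C)={a,c}
pass 3:
  B via B→C b: +{a}
  FIRST(S)={a,c}  FIRST(A)={c}  FIRST(B)={a,c}  FIRST(C)={a,c}
pass 4: (stable)
  FIRST(S)={a,c}  FIRST(A)={c}  FIRST(B)={a,c}  FIRST(C)={a,c}

FIRST(B) = ["a", "c"]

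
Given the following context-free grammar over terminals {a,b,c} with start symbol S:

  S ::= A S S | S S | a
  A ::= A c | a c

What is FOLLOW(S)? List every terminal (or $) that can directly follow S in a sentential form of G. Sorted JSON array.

FIRST iteration:
round 1:
  A via A→a c: +{a}
  S via S→A S S: +{a}
  S: {a}  A: {a}
round 2: — fixpoint
  S: {a}  A: {a}

Compute FOLLOW by fixpoint:
seed FOLLOW(S) with $
pass 1:
  A→A c: FOLLOW(A) ⊇ FIRST(c) = {c}; new: +{c}
  S→A S S: FOLLOW(A) ⊇ FIRST(S) = {a}; new: +{a}
  S→A S S: FOLLOW(S) ⊇ FIRST(S) = {a}; new: +{a}
  FOLLOW(S)={$,a}  FOLLOW(A)={a,c}
pass 2: (no change)
  FOLLOW(S)={$,a}  FOLLOW(A)={a,c}

FOLLOW(S) = ["$", "a"]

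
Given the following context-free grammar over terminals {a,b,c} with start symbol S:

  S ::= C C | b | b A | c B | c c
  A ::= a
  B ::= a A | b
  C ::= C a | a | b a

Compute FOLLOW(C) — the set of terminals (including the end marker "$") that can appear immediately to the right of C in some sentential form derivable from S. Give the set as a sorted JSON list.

FIRST sets, iterate to fixpoint:
iter 1:
  A via A→a: +{a}
  B via B→a A: +{a}
  B via B→b: +{b}
  C via C→a: +{a}
  C via C→b a: +{b}
  S via S→C C: +{a,b}
  S via S→c B: +{c}
  FIRST[S]={a,b,c}  FIRST[A]={a}  FIRST[B]={a,b}  FIRST[C]={a,b}
iter 2: (no change)
  FIRST[S]={a,b,c}  FIRST[A]={a}  FIRST[B]={a,b}  FIRST[C]={a,b}

FOLLOW sets:
FOLLOW(S) := {$}
round 1:
  C→C a: FOLLOW(C) ⊇ FIRST(a) = {a}; new: +{a}
  S→C C: FOLLOW(C) ⊇ FIRST(C) = {a,b}; new: +{b}
  S→C C: FOLLOW(C) ⊇ FOLLOW(S) ⊇ {$}; new: +{$}
  S→b A: FOLLOW(A) ⊇ FOLLOW(S) ⊇ {$}; new: +{$}
  S→c B: FOLLOW(B) ⊇ FOLLOW(S) ⊇ {$}; new: +{$}
  FOLLOW[S]={$}  FOLLOW[A]={$}  FOLLOW[B]={$}  FOLLOW[C]={$,a,b}
round 2: (stable)
  FOLLOW[S]={$}  FOLLOW[A]={$}  FOLLOW[B]={$}  FOLLOW[C]={$,a,b}

FOLLOW(C) = ["$", "a", "b"]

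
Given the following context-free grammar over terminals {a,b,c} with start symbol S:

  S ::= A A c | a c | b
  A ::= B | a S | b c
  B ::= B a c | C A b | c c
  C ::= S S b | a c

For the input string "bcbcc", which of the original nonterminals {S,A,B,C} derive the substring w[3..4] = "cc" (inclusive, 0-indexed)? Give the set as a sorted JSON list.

Convert to CNF:
  S -> A X8 | T0 T1 | b
  A -> B X3 | C X4 | T0 S | T1 T1 | T2 T1
  B -> B X5 | C X6 | T1 T1
  C -> S X7 | T0 T1
  T0 -> a
  T1 -> c
  T2 -> b
  X3 -> T0 T1
  X4 -> A T2
  X5 -> T0 T1
  X6 -> A T2
  X7 -> S T2
  X8 -> A T1

CYK table (by increasing span) (cells [i..j] with 3 ≤ i ≤ j ≤ 4 only):
  [3..3]={T1}  "c"  orig:{}
  [4..4]={T1}  "c"  orig:{}
  [3..4]={A,B}  "cc"

Original NTs in T[3,4] deriving "cc": ["A", "B"]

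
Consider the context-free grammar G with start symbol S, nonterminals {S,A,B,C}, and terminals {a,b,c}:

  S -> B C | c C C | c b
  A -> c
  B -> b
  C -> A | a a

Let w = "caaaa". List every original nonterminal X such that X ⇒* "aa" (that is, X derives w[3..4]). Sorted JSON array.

CNF form of G:
  S -> B C | T1 T2 | T1 X3
  A -> c
  B -> b
  C -> T0 T0 | c
  T0 -> a
  T1 -> c
  T2 -> b
  X3 -> C C

Fill CYK table bottom-up, restricted to cells inside w[3..4]:
  cell(3,3) a: {T0}  orig:{}
  cell(4,4) a: {T0}  orig:{}
  cell(3,4) aa: {C}

Original NTs in T[3,4] deriving "aa": ["C"]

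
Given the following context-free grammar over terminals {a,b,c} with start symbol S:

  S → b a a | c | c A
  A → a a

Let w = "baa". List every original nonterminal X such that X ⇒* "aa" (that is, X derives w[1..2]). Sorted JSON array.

Convert to CNF:
  S -> T1 X3 | T2 A | c
  A -> T0 T0
  T0 -> a
  T1 -> b
  T2 -> c
  X3 -> T0 T0

CYK fill (cells [i..j] with 1 ≤ i ≤ j ≤ 2 only):
  [1..1]={T0}  "a"  orig:{}
  [2..2]={T0}  "a"  orig:{}
  [1..2]={A,X3}  "aa"  orig:{A}

Original NTs in T[1,2] deriving "aa": ["A"]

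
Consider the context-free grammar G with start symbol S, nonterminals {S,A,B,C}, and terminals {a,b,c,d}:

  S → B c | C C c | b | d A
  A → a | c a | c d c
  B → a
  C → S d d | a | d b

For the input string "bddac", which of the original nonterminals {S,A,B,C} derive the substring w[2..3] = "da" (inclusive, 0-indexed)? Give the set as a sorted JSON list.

Convert to CNF:
  S -> B T0 | C X6 | T2 A | b
  A -> T0 T1 | T0 X4 | a
  B -> a
  C -> S X5 | T2 T3 | a
  T0 -> c
  T1 -> a
  T2 -> d
  T3 -> b
  X4 -> T2 T0
  X5 -> T2 T2
  X6 -> C T0

CYK fill, restricted to cells inside w[2..3]:
  cell(2,2) d: {T2}  orig:{}
  cell(3,3) a: {A,B,C,T1}  orig:{A,B,C}
  cell(2,3) da: {S}

Original NTs in T[2,3] deriving "da": ["S"]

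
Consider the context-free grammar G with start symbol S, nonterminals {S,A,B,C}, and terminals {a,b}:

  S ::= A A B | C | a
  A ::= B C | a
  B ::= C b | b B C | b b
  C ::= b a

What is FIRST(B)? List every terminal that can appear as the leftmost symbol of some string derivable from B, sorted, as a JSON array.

Compute FIRST by fixpoint:
pass 1:
  A via A→a: +{a}
  B via B→b B C: +{b}
  C via C→b a: +{b}
  S via S→A A B: +{a}
  S via S→C: +{b}
  FIRST(S)={a,b}  FIRST(A)={a}  FIRST(B)={b}  FIRST(C)={b}
pass 2:
  A via A→B C: +{b}
  FIRST(S)={a,b}  FIRST(A)={a,b}  FIRST(B)={b}  FIRST(C)={b}
pass 3: (no change)
  FIRST(S)={a,b}  FIRST(A)={a,b}  FIRST(B)={b}  FIRST(C)={b}

FIRST(B) = ["b"]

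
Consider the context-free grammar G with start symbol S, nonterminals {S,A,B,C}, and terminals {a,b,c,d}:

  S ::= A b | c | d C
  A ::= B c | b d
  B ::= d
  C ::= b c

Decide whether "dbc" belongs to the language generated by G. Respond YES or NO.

CNF form of G:
  S -> A T1 | T2 C | c
  A -> B T0 | T1 T2
  B -> d
  C -> T1 T0
  T0 -> c
  T1 -> b
  T2 -> d

CYK table (by increasing span):
  cell(0,0) d: {B,T2}  orig:{B}
  cell(1,1) b: {T1}  orig:{}
  cell(2,2) c: {S,T0}  orig:{S}
  cell(0,1) db: ∅
  cell(1,2) bc: {C}
  cell(0,2) dbc: {S}

S ∈ T[0,2] ⇒ YES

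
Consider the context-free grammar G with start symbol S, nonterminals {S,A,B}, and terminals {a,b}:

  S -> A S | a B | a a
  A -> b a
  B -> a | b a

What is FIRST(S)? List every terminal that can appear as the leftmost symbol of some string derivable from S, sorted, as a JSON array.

FIRST iteration:
iter 1:
  A via A→b a: +{b}
  B via B→a: +{a}
  B via B→b a: +{b}
  S via S→A S: +{b}
  S via S→a B: +{a}
  S: {a,b}  A: {b}  B: {a,b}
iter 2: (no change)
  S: {a,b}  A: {b}  B: {a,b}

FIRST(S) = ["a", "b"]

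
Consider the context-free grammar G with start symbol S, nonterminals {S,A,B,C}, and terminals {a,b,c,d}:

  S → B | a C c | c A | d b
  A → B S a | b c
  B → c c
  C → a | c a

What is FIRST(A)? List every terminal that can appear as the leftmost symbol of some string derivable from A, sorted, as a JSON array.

FIRST sets, iterate to fixpoint:
pass 1:
  A via A→b c: +{b}
  B via B→c c: +{c}
  C via C→a: +{a}
  C via C→c a: +{c}
  S via S→B: +{c}
  S via S→a C c: +{a}
  S via S→d b: +{d}
  S: {a,c,d}  A: {b}  B: {c}  C: {a,c}
pass 2:
  A via A→B S a: +{c}
  S: {a,c,d}  A: {b,c}  B: {c}  C: {a,c}
pass 3: (no change)
  S: {a,c,d}  A: {b,c}  B: {c}  C: {a,c}

FIRST(A) = ["b", "c"]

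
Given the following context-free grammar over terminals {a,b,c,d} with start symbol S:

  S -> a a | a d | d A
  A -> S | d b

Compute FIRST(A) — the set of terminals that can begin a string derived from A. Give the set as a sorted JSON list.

Compute FIRST by fixpoint:
round 1:
  A via A→d b: +{d}
  S via S→a a: +{a}
  S via S→d A: +{d}
  FIRST[S]={a,d}  FIRST[A]={d}
round 2:
  A via A→S: +{a}
  FIRST[S]={a,d}  FIRST[A]={a,d}
round 3: done
  FIRST[S]={a,d}  FIRST[A]={a,d}

FIRST(A) = ["a", "d"]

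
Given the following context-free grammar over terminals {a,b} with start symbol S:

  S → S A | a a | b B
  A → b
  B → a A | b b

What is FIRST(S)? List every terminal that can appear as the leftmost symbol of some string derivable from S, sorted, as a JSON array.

Compute FIRST by fixpoint:
pass 1:
  A via A→b: +{b}
  B via B→a A: +{a}
  B via B→b b: +{b}
  S via S→a a: +{a}
  S via S→b B: +{b}
  FIRST[S]={a,b}  FIRST[A]={b}  FIRST[B]={a,b}
pass 2: (stable)
  FIRST[S]={a,b}  FIRST[A]={b}  FIRST[B]={a,b}

FIRST(S) = ["a", "b"]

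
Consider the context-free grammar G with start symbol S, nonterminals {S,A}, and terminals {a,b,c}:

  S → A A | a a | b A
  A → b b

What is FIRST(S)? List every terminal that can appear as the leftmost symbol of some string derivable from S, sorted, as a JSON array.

Compute FIRST by fixpoint:
pass 1:
  A via A→b b: +{b}
  S via S→A A: +{b}
  S via S→a a: +{a}
  S: {a,b}  A: {b}
pass 2: (stable)
  S: {a,b}  A: {b}

FIRST(S) = ["a", "b"]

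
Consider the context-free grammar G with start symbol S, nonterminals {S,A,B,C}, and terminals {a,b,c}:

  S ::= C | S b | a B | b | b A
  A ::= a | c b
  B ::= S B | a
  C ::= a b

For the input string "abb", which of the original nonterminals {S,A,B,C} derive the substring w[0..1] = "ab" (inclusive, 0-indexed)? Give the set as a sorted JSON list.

Convert to CNF:
  S -> S T1 | T1 A | T2 B | T2 T1 | b
  A -> T0 T1 | a
  B -> S B | a
  C -> T2 T1
  T0 -> c
  T1 -> b
  T2 -> a

CYK table (by increasing span), restricted to cells inside w[0..1]:
  [0..0]={A,B,T2}  "a"  orig:{A,B}
  [1..1]={S,T1}  "b"  orig:{S}
  [0..1]={C,S}  "ab"

Original NTs in T[0,1] deriving "ab": ["C", "S"]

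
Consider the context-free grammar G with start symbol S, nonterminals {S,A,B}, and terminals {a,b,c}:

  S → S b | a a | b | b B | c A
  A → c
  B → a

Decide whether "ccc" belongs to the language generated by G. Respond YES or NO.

CNF form of G:
  S -> S T0 | T0 B | T1 T1 | T2 A | b
  A -> c
  B -> a
  T0 -> b
  T1 -> a
  T2 -> c

CYK table (by increasing span):
  [0..0]={A,T2}  "c"  orig:{A}
  [1..1]={A,T2}  "c"  orig:{A}
  [2..2]={A,T2}  "c"  orig:{A}
  [0..1]={S}  "cc"
  [1..2]={S}  "cc"
  [0..2]=∅  "ccc"

S ∉ T[0,2] ⇒ NO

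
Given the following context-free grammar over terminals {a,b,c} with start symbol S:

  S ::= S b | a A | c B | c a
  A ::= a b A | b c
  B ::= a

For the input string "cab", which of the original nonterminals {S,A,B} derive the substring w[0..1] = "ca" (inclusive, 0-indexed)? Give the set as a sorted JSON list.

Convert to CNF:
  S -> S T1 | T0 A | T2 B | T2 T0
  A -> T0 X3 | T1 T2
  B -> a
  T0 -> a
  T1 -> b
  T2 -> c
  X3 -> T1 A

CYK fill — only the sub-triangle for w[0..1]:
  T[0,0] 'c' = {T2}  orig:{}
  T[1,1] 'a' = {B,T0}  orig:{B}
  T[0,1] 'ca' = {S}

Original NTs in T[0,1] deriving "ca": ["S"]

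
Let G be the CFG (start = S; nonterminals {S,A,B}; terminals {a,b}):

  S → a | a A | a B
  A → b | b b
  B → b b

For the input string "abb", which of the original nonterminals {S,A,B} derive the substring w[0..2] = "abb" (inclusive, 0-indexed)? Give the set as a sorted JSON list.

CNF form of G:
  S -> T1 A | T1 B | a
  A -> T0 T0 | b
  B -> T0 T0
  T0 -> b
  T1 -> a

CYK fill — only the sub-triangle for w[0..2]:
  T[0,0] 'a' = {S,T1}  orig:{S}
  T[1,1] 'b' = {A,T0}  orig:{A}
  T[2,2] 'b' = {A,T0}  orig:{A}
  T[0,1] 'ab' = {S}
  T[1,2] 'bb' = {A,B}
  T[0,2] 'abb' = {S}

Original NTs in T[0,2] deriving "abb": ["S"]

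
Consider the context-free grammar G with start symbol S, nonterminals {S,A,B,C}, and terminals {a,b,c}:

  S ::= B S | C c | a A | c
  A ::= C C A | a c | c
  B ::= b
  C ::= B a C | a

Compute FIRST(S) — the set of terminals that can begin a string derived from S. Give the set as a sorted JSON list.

Compute FIRST by fixpoint:
iter 1:
  A via A→a c: +{a}
  A via A→c: +{c}
  B via B→b: +{b}
  C via C→B a C: +{b}
  C via C→a: +{a}
  S via S→B S: +{b}
  S via S→C c: +{a}
  S via S→c: +{c}
  FIRST[S]={a,b,c}  FIRST[A]={a,c}  FIRST[B]={b}  FIRST[C]={a,b}
iter 2:
  A via A→C C A: +{b}
  FIRST[S]={a,b,c}  FIRST[A]={a,b,c}  FIRST[B]={b}  FIRST[C]={a,b}
iter 3: (no change)
  FIRST[S]={a,b,c}  FIRST[A]={a,b,c}  FIRST[B]={b}  FIRST[C]={a,b}

FIRST(S) = ["a", "b", "c"]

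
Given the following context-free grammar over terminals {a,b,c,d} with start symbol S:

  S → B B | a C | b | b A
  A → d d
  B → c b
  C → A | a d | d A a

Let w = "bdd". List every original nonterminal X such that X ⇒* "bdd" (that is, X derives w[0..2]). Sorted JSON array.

CNF form of G:
  S -> B B | T2 A | T3 C | b
  A -> T0 T0
  B -> T1 T2
  C -> T0 T0 | T0 X4 | T3 T0
  T0 -> d
  T1 -> c
  T2 -> b
  T3 -> a
  X4 -> A T3

CYK table (by increasing span) — only the sub-triangle for w[0..2]:
  T[0,0] 'b' = {S,T2}  orig:{S}
  T[1,1] 'd' = {T0}  orig:{}
  T[2,2] 'd' = {T0}  orig:{}
  T[0,1] 'bd' = ∅
  T[1,2] 'dd' = {A,C}
  T[0,2] 'bdd' = {S}

Original NTs in T[0,2] deriving "bdd": ["S"]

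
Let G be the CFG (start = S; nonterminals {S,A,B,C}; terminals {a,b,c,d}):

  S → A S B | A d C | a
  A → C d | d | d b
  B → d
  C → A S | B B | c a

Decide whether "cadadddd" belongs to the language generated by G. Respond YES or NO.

Convert to CNF:
  S -> A X4 | A X5 | a
  A -> C T0 | T0 T1 | d
  B -> d
  C -> A S | B B | T2 T3
  T0 -> d
  T1 -> b
  T2 -> c
  T3 -> a
  X4 -> S B
  X5 -> T0 C

Fill CYK table bottom-up:
  T[0,0] 'c' = {T2}  orig:{}
  T[1,1] 'a' = {S,T3}  orig:{S}
  T[2,2] 'd' = {A,B,T0}  orig:{A,B}
  T[3,3] 'a' = {S,T3}  orig:{S}
  T[4,4] 'd' = {A,B,T0}  orig:{A,B}
  T[5,5] 'd' = {A,B,T0}  orig:{A,B}
  T[6,6] 'd' = {A,B,T0}  orig:{A,B}
  T[7,7] 'd' = {A,B,T0}  orig:{A,B}
  T[0,1] 'ca' = {C}
  T[1,2] 'ad' = {X4}  orig:{}
  T[2,3] 'da' = {C}
  T[3,4] 'ad' = {X4}  orig:{}
  T[4,5] 'dd' = {C}
  T[5,6] 'dd' = {C}
  T[6,7] 'dd' = {C}
  T[0,2] 'cad' = {A}
  T[1,3] 'ada' = ∅
  T[2,4] 'dad' = {A,S}
  T[3,5] 'add' = ∅
  T[4,6] 'ddd' = {A,X5}  orig:{A}
  T[5,7] 'ddd' = {A,X5}  orig:{A}
  T[0,3] 'cada' = {C}
  T[1,4] 'adad' = ∅
  T[2,5] 'dadd' = {X4}  orig:{}
  T[3,6] 'addd' = ∅
  T[4,7] 'dddd' = {S}
  T[0,4] 'cadad' = {A,S}
  T[1,5] 'adadd' = ∅
  T[2,6] 'daddd' = ∅
  T[3,7] 'adddd' = ∅
  T[0,5] 'cadadd' = {X4}  orig:{}
  T[1,6] 'adaddd' = ∅
  T[2,7] 'dadddd' = {S}
  T[0,6] 'cadaddd' = ∅
  T[1,7] 'adadddd' = ∅
  T[0,7] 'cadadddd' = {S}

S ∈ T[0,7] ⇒ YES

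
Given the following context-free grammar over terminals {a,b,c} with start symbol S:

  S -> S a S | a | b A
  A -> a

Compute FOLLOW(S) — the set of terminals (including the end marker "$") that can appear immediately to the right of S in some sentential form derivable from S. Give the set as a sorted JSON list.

FIRST sets, iterate to fixpoint:
pass 1:
  A via A→a: +{a}
  S via S→a: +{a}
  S via S→b A: +{b}
  FIRST(S)={a,b}  FIRST(A)={a}
pass 2: done
  FIRST(S)={a,b}  FIRST(A)={a}

FOLLOW iteration:
initialize: $ ∈ FOLLOW(S)
pass 1:
  S→S a S: FOLLOW(S) ⊇ FIRST(a) = {a}; new: +{a}
  S→b A: FOLLOW(A) ⊇ FOLLOW(S) ⊇ {$,a}; new: +{$,a}
  S: {$,a}  A: {$,a}
pass 2: (stable)
  S: {$,a}  A: {$,a}

FOLLOW(S) = ["$", "a"]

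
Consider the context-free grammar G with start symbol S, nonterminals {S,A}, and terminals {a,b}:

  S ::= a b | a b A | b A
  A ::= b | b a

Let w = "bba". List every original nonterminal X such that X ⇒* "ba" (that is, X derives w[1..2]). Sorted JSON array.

CNF form of G:
  S -> T0 A | T1 T0 | T1 X2
  A -> T0 T1 | b
  T0 -> b
  T1 -> a
  X2 -> T0 A

CYK fill — only the sub-triangle for w[1..2]:
  [1..1]={A,T0}  "b"  orig:{A}
  [2..2]={T1}  "a"  orig:{}
  [1..2]={A}  "ba"

Original NTs in T[1,2] deriving "ba": ["A"]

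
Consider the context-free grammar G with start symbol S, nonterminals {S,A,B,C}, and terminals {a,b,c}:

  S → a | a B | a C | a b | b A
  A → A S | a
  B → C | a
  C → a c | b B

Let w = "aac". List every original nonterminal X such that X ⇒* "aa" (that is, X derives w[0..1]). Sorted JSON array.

CNF form of G:
  S -> T0 B | T0 C | T0 T2 | T2 A | a
  A -> A S | a
  B -> T0 T1 | T2 B | a
  C -> T0 T1 | T2 B
  T0 -> a
  T1 -> c
  T2 -> b

CYK fill (cells [i..j] with 0 ≤ i ≤ j ≤ 1 only):
  T[0,0] 'a' = {A,B,S,T0}  orig:{A,B,S}
  T[1,1] 'a' = {A,B,S,T0}  orig:{A,B,S}
  T[0,1] 'aa' = {A,S}

Original NTs in T[0,1] deriving "aa": ["A", "S"]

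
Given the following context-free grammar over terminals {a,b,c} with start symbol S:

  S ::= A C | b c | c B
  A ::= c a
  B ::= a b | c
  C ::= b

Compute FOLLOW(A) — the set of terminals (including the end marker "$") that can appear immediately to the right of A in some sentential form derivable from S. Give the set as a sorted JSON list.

Compute FIRST by fixpoint:
round 1:
  A via A→c a: +{c}
  B via B→a b: +{a}
  B via B→c: +{c}
  C via C→b: +{b}
  S via S→A C: +{c}
  S via S→b c: +{b}
  FIRST[S]={b,c}  FIRST[A]={c}  FIRST[B]={a,c}  FIRST[C]={b}
round 2: — fixpoint
  FIRST[S]={b,c}  FIRST[A]={c}  FIRST[B]={a,c}  FIRST[C]={b}

FOLLOW iteration:
FOLLOW(S) := {$}
pass 1:
  S→A C: FOLLOW(A) ⊇ FIRST(C) = {b}; new: +{b}
  S→A C: FOLLOW(C) ⊇ FOLLOW(S) ⊇ {$}; new: +{$}
  S→c B: FOLLOW(B) ⊇ FOLLOW(S) ⊇ {$}; new: +{$}
  FOLLOW(S)={$}  FOLLOW(A)={b}  FOLLOW(B)={$}  FOLLOW(C)={$}
pass 2: done
  FOLLOW(S)={$}  FOLLOW(A)={b}  FOLLOW(B)={$}  FOLLOW(C)={$}

FOLLOW(A) = ["b"]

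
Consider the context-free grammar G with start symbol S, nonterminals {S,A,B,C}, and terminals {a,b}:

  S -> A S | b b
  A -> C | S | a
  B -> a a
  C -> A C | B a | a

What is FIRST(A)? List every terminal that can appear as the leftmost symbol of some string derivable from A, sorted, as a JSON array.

FIRST sets, iterate to fixpoint:
pass 1:
  A via A→a: +{a}
  B via B→a a: +{a}
  C via C→A C: +{a}
  S via S→A S: +{a}
  S via S→b b: +{b}
  FIRST[S]={a,b}  FIRST[A]={a}  FIRST[B]={a}  FIRST[C]={a}
pass 2:
  A via A→S: +{b}
  C via C→A C: +{b}
  FIRST[S]={a,b}  FIRST[A]={a,b}  FIRST[B]={a}  FIRST[C]={a,b}
pass 3: (no change)
  FIRST[S]={a,b}  FIRST[A]={a,b}  FIRST[B]={a}  FIRST[C]={a,b}

FIRST(A) = ["a", "b"]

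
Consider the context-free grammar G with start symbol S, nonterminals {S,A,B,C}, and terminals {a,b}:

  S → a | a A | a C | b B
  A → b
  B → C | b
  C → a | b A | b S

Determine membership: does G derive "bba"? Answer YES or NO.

CNF form of G:
  S -> T0 B | T1 A | T1 C | a
  A -> b
  B -> T0 A | T0 S | a | b
  C -> T0 A | T0 S | a
  T0 -> b
  T1 -> a

CYK table (by increasing span):
  cell(0,0) b: {A,B,T0}  orig:{A,B}
  cell(1,1) b: {A,B,T0}  orig:{A,B}
  cell(2,2) a: {B,C,S,T1}  orig:{B,C,S}
  cell(0,1) bb: {B,C,S}
  cell(1,2) ba: {B,C,S}
  cell(0,2) bba: {B,C,S}

S ∈ T[0,2] ⇒ YES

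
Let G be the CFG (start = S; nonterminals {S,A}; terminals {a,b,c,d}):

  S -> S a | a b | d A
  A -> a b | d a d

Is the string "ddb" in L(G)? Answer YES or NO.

Convert to CNF:
  S -> S T0 | T0 T1 | T2 A
  A -> T0 T1 | T2 X3
  T0 -> a
  T1 -> b
  T2 -> d
  X3 -> T0 T2

CYK fill:
  [0..0]={T2}  "d"  orig:{}
  [1..1]={T2}  "d"  orig:{}
  [2..2]={T1}  "b"  orig:{}
  [0..1]=∅  "dd"
  [1..2]=∅  "db"
  [0..2]=∅  "ddb"

S ∉ T[0,2] ⇒ NO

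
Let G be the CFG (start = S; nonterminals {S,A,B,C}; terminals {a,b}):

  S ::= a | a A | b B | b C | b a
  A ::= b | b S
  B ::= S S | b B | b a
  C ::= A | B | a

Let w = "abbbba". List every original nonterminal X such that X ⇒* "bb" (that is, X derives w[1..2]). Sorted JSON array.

CNF form of G:
  S -> T0 B | T0 C | T0 T1 | T1 A | a
  A -> T0 S | b
  B -> S S | T0 B | T0 T1
  C -> S S | T0 B | T0 S | T0 T1 | a | b
  T0 -> b
  T1 -> a

CYK fill — only the sub-triangle for w[1..2]:
  cell(1,1) b: {A,C,T0}  orig:{A,C}
  cell(2,2) b: {A,C,T0}  orig:{A,C}
  cell(1,2) bb: {S}

Original NTs in T[1,2] deriving "bb": ["S"]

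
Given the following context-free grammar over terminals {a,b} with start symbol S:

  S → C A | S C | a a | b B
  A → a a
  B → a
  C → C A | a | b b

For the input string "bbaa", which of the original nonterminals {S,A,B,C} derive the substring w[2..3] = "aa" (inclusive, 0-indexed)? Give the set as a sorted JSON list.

Convert to CNF:
  S -> C A | S C | T0 T0 | T1 B
  A -> T0 T0
  B -> a
  C -> C A | T1 T1 | a
  T0 -> a
  T1 -> b

CYK fill (cells [i..j] with 2 ≤ i ≤ j ≤ 3 only):
  T[2,2] 'a' = {B,C,T0}  orig:{B,C}
  T[3,3] 'a' = {B,C,T0}  orig:{B,C}
  T[2,3] 'aa' = {A,S}

Original NTs in T[2,3] deriving "aa": ["A", "S"]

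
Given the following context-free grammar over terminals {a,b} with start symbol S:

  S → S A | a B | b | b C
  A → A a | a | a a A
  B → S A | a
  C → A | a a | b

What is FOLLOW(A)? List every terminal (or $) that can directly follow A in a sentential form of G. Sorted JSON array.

FIRST sets, iterate to fixpoint:
round 1:
  A via A→a: +{a}
  B via B→a: +{a}
  C via C→A: +{a}
  C via C→b: +{b}
  S via S→a B: +{a}
  S via S→b: +{b}
  S: {a,b}  A: {a}  B: {a}  C: {a,b}
round 2:
  B via B→S A: +{b}
  S: {a,b}  A: {a}  B: {a,b}  C: {a,b}
round 3: (stable)
  S: {a,b}  A: {a}  B: {a,b}  C: {a,b}

FOLLOW iteration:
initialize: $ ∈ FOLLOW(S)
pass 1:
  A→A a: FOLLOW(A) ⊇ FIRST(a) = {a}; new: +{a}
  B→S A: FOLLOW(S) ⊇ FIRST(A) = {a}; new: +{a}
  S→S A: FOLLOW(A) ⊇ FOLLOW(S) ⊇ {$,a}; new: +{$}
  S→a B: FOLLOW(B) ⊇ FOLLOW(S) ⊇ {$,a}; new: +{$,a}
  S→b C: FOLLOW(C) ⊇ FOLLOW(S) ⊇ {$,a}; new: +{$,a}
  S: {$,a}  A: {$,a}  B: {$,a}  C: {$,a}
pass 2: (stable)
  S: {$,a}  A: {$,a}  B: {$,a}  C: {$,a}

FOLLOW(A) = ["$", "a"]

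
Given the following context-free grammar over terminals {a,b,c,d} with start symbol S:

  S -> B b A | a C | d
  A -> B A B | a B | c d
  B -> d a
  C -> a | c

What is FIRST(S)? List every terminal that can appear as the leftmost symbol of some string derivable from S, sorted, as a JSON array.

FIRST sets, iterate to fixpoint:
[1]
  A via A→a B: +{a}
  A via A→c d: +{c}
  B via B→d a: +{d}
  C via C→a: +{a}
  C via C→c: +{c}
  S via S→B b A: +{d}
  S via S→a C: +{a}
  FIRST[S]={a,d}  FIRST[A]={a,c}  FIRST[B]={d}  FIRST[C]={a,c}
[2]
  A via A→B A B: +{d}
  FIRST[S]={a,d}  FIRST[A]={a,c,d}  FIRST[B]={d}  FIRST[C]={a,c}
[3] (no change)
  FIRST[S]={a,d}  FIRST[A]={a,c,d}  FIRST[B]={d}  FIRST[C]={a,c}

FIRST(S) = ["a", "d"]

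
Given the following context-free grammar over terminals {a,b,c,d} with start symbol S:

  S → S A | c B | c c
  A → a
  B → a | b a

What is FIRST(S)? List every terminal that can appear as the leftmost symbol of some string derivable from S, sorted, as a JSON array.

Compute FIRST by fixpoint:
round 1:
  A via A→a: +{a}
  B via B→a: +{a}
  B via B→b a: +{b}
  S via S→c B: +{c}
  FIRST(S)={c}  FIRST(A)={a}  FIRST(B)={a,b}
round 2: — fixpoint
  FIRST(S)={c}  FIRST(A)={a}  FIRST(B)={a,b}

FIRST(S) = ["c"]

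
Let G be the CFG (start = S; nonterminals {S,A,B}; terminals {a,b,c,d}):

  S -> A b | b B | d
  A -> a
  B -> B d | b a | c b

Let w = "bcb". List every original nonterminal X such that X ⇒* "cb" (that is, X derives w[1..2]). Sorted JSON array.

Convert to CNF:
  S -> A T1 | T1 B | d
  A -> a
  B -> B T0 | T1 T2 | T3 T1
  T0 -> d
  T1 -> b
  T2 -> a
  T3 -> c

CYK fill, restricted to cells inside w[1..2]:
  cell(1,1) c: {T3}  orig:{}
  cell(2,2) b: {T1}  orig:{}
  cell(1,2) cb: {B}

Original NTs in T[1,2] deriving "cb": ["B"]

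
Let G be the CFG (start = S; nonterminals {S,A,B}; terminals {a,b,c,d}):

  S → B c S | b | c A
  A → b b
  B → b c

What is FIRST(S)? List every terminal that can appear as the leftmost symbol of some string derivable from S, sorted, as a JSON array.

FIRST sets, iterate to fixpoint:
[1]
  A via A→b b: +{b}
  B via B→b c: +{b}
  S via S→B c S: +{b}
  S via S→c A: +{c}
  S: {b,c}  A: {b}  B: {b}
[2] done
  S: {b,c}  A: {b}  B: {b}

FIRST(S) = ["b", "c"]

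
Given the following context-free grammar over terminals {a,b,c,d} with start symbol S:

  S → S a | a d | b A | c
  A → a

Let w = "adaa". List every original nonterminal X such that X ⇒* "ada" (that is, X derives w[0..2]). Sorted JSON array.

CNF form of G:
  S -> S T0 | T0 T1 | T2 A | c
  A -> a
  T0 -> a
  T1 -> d
  T2 -> b

Fill CYK table bottom-up — only the sub-triangle for w[0..2]:
  cell(0,0) a: {A,T0}  orig:{A}
  cell(1,1) d: {T1}  orig:{}
  cell(2,2) a: {A,T0}  orig:{A}
  cell(0,1) ad: {S}
  cell(1,2) da: ∅
  cell(0,2) ada: {S}

Original NTs in T[0,2] deriving "ada": ["S"]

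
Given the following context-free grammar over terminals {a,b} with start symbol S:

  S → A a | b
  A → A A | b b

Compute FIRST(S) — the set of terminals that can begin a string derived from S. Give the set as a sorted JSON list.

Compute FIRST by fixpoint:
[1]
  A via A→b b: +{b}
  S via S→A a: +{b}
  FIRST[S]={b}  FIRST[A]={b}
[2] — fixpoint
  FIRST[S]={b}  FIRST[A]={b}

FIRST(S) = ["b"]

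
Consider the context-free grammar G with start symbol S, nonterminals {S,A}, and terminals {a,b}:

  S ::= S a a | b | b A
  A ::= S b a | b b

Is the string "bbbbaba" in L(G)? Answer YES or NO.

Convert to CNF:
  S -> S X3 | T0 A | b
  A -> S X2 | T0 T0
  T0 -> b
  T1 -> a
  X2 -> T0 T1
  X3 -> T1 T1

CYK fill:
  [0..0]={S,T0}  "b"  orig:{S}
  [1..1]={S,T0}  "b"  orig:{S}
  [2..2]={S,T0}  "b"  orig:{S}
  [3..3]={S,T0}  "b"  orig:{S}
  [4..4]={T1}  "a"  orig:{}
  [5..5]={S,T0}  "b"  orig:{S}
  [6..6]={T1}  "a"  orig:{}
  [0..1]={A}  "bb"
  [1..2]={A}  "bb"
  [2..3]={A}  "bb"
  [3..4]={X2}  "ba"  orig:{}
  [4..5]=∅  "ab"
  [5..6]={X2}  "ba"  orig:{}
  [0..2]={S}  "bbb"
  [1..3]={S}  "bbb"
  [2..4]={A}  "bba"
  [3..5]=∅  "bab"
  [4..6]=∅  "aba"
  [0..3]=∅  "bbbb"
  [1..4]={S}  "bbba"
  [2..5]=∅  "bbab"
  [3..6]=∅  "baba"
  [0..4]={A}  "bbbba"
  [1..5]=∅  "bbbab"
  [2..6]=∅  "bbaba"
  [0..5]=∅  "bbbbab"
  [1..6]={A}  "bbbaba"
  [0..6]={S}  "bbbbaba"

S ∈ T[0,6] ⇒ YES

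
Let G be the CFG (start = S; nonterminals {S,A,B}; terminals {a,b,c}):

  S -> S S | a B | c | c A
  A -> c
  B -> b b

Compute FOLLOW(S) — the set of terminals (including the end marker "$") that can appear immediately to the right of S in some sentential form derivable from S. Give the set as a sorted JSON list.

Compute FIRST by fixpoint:
iter 1:
  A via A→c: +{c}
  B via B→b b: +{b}
  S via S→a B: +{a}
  S via S→c: +{c}
  FIRST(S)={a,c}  FIRST(A)={c}  FIRST(B)={b}
iter 2: (no change)
  FIRST(S)={a,c}  FIRST(A)={c}  FIRST(B)={b}

FOLLOW sets:
initialize: $ ∈ FOLLOW(S)
[1]
  S→S S: FOLLOW(S) ⊇ FIRST(S) = {a,c}; new: +{a,c}
  S→a B: FOLLOW(B) ⊇ FOLLOW(S) ⊇ {$,a,c}; new: +{$,a,c}
  S→c A: FOLLOW(A) ⊇ FOLLOW(S) ⊇ {$,a,c}; new: +{$,a,c}
  FOLLOW(S)={$,a,c}  FOLLOW(A)={$,a,c}  FOLLOW(B)={$,a,c}
[2] — fixpoint
  FOLLOW(S)={$,a,c}  FOLLOW(A)={$,a,c}  FOLLOW(B)={$,a,c}

FOLLOW(S) = ["$", "a", "c"]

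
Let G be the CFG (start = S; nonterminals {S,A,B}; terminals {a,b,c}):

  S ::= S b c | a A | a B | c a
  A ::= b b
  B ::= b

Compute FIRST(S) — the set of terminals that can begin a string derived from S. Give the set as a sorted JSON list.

Compute FIRST by fixpoint:
round 1:
  A via A→b b: +{b}
  B via B→b: +{b}
  S via S→a A: +{a}
  S via S→c a: +{c}
  S: {a,c}  A: {b}  B: {b}
round 2: — fixpoint
  S: {a,c}  A: {b}  B: {b}

FIRST(S) = ["a", "c"]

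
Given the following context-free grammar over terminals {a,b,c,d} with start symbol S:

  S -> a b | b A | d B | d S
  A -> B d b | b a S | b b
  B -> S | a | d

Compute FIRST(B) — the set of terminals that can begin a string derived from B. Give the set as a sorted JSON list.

FIRST iteration:
round 1:
  A via A→b a S: +{b}
  B via B→a: +{a}
  B via B→d: +{d}
  S via S→a b: +{a}
  S via S→b A: +{b}
  S via S→d B: +{d}
  S: {a,b,d}  A: {b}  B: {a,d}
round 2:
  A via A→B d b: +{a,d}
  B via B→S: +{b}
  S: {a,b,d}  A: {a,b,d}  B: {a,b,d}
round 3: — fixpoint
  S: {a,b,d}  A: {a,b,d}  B: {a,b,d}

FIRST(B) = ["a", "b", "d"]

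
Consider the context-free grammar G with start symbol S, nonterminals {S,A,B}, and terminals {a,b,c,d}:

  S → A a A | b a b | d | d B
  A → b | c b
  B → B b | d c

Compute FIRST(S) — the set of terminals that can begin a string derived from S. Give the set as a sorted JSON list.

FIRST iteration:
iter 1:
  A via A→b: +{b}
  A via A→c b: +{c}
  B via B→d c: +{d}
  S via S→A a A: +{b,c}
  S via S→d: +{d}
  FIRST[S]={b,c,d}  FIRST[A]={b,c}  FIRST[B]={d}
iter 2: done
  FIRST[S]={b,c,d}  FIRST[A]={b,c}  FIRST[B]={d}

FIRST(S) = ["b", "c", "d"]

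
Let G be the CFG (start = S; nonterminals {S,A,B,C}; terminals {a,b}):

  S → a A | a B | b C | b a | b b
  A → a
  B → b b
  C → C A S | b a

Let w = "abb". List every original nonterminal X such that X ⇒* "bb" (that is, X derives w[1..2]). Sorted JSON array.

Convert to CNF:
  S -> T0 C | T0 T0 | T0 T1 | T1 A | T1 B
  A -> a
  B -> T0 T0
  C -> C X2 | T0 T1
  T0 -> b
  T1 -> a
  X2 -> A S

Fill CYK table bottom-up — only the sub-triangle for w[1..2]:
  T[1,1] 'b' = {T0}  orig:{}
  T[2,2] 'b' = {T0}  orig:{}
  T[1,2] 'bb' = {B,S}

Original NTs in T[1,2] deriving "bb": ["B", "S"]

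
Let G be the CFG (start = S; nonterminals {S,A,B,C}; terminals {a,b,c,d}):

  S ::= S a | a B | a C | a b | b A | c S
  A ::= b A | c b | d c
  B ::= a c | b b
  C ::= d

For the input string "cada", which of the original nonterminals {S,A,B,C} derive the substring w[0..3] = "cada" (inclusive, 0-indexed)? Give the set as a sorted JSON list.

Convert to CNF:
  S -> S T3 | T0 A | T1 S | T3 B | T3 C | T3 T0
  A -> T0 A | T1 T0 | T2 T1
  B -> T0 T0 | T3 T1
  C -> d
  T0 -> b
  T1 -> c
  T2 -> d
  T3 -> a

Fill CYK table bottom-up (cells [i..j] with 0 ≤ i ≤ j ≤ 3 only):
  [0..0]={T1}  "c"  orig:{}
  [1..1]={T3}  "a"  orig:{}
  [2..2]={C,T2}  "d"  orig:{C}
  [3..3]={T3}  "a"  orig:{}
  [0..1]=∅  "ca"
  [1..2]={S}  "ad"
  [2..3]=∅  "da"
  [0..2]={S}  "cad"
  [1..3]={S}  "ada"
  [0..3]={S}  "cada"

Original NTs in T[0,3] deriving "cada": ["S"]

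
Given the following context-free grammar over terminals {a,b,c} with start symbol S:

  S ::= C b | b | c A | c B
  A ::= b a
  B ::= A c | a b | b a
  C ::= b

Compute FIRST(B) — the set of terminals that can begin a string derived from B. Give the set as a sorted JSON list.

FIRST iteration:
pass 1:
  A via A→b a: +{b}
  B via B→A c: +{b}
  B via B→a b: +{a}
  C via C→b: +{b}
  S via S→C b: +{b}
  S via S→c A: +{c}
  FIRST(S)={b,c}  FIRST(A)={b}  FIRST(B)={a,b}  FIRST(C)={b}
pass 2: (stable)
  FIRST(S)={b,c}  FIRST(A)={b}  FIRST(B)={a,b}  FIRST(C)={b}

FIRST(B) = ["a", "b"]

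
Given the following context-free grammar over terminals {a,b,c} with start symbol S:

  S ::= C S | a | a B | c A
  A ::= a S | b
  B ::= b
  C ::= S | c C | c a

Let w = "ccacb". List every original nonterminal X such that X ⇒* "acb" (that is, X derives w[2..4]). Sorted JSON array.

CNF form of G:
  S -> C S | T0 B | T1 A | a
  A -> T0 S | b
  B -> b
  C -> C S | T0 B | T1 A | T1 C | T1 T0 | a
  T0 -> a
  T1 -> c

CYK fill (cells [i..j] with 2 ≤ i ≤ j ≤ 4 only):
  [2..2]={C,S,T0}  "a"  orig:{C,S}
  [3..3]={T1}  "c"  orig:{}
  [4..4]={A,B}  "b"
  [2..3]=∅  "ac"
  [3..4]={C,S}  "cb"
  [2..4]={A,C,S}  "acb"

Original NTs in T[2,4] deriving "acb": ["A", "C", "S"]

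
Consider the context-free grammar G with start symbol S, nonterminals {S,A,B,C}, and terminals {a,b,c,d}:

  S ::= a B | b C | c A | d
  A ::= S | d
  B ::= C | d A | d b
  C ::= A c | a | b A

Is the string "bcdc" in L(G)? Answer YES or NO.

Convert to CNF:
  S -> T0 B | T1 C | T2 A | d
  A -> T0 B | T1 C | T2 A | d
  B -> A T2 | T1 A | T3 A | T3 T1 | a
  C -> A T2 | T1 A | a
  T0 -> a
  T1 -> b
  T2 -> c
  T3 -> d

CYK fill:
  T[0,0] 'b' = {T1}  orig:{}
  T[1,1] 'c' = {T2}  orig:{}
  T[2,2] 'd' = {A,S,T3}  orig:{A,S}
  T[3,3] 'c' = {T2}  orig:{}
  T[0,1] 'bc' = ∅
  T[1,2] 'cd' = {A,S}
  T[2,3] 'dc' = {B,C}
  T[0,2] 'bcd' = {B,C}
  T[1,3] 'cdc' = {B,C}
  T[0,3] 'bcdc' = {A,S}

S ∈ T[0,3] ⇒ YES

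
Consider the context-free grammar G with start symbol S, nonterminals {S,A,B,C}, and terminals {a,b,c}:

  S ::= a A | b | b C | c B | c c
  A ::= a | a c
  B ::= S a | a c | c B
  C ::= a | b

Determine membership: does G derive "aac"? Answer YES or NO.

Convert to CNF:
  S -> T0 A | T1 B | T1 T1 | T2 C | b
  A -> T0 T1 | a
  B -> S T0 | T0 T1 | T1 B
  C -> a | b
  T0 -> a
  T1 -> c
  T2 -> b

CYK fill:
  T[0,0] 'a' = {A,C,T0}  orig:{A,C}
  T[1,1] 'a' = {A,C,T0}  orig:{A,C}
  T[2,2] 'c' = {T1}  orig:{}
  T[0,1] 'aa' = {S}
  T[1,2] 'ac' = {A,B}
  T[0,2] 'aac' = {S}

S ∈ T[0,2] ⇒ YES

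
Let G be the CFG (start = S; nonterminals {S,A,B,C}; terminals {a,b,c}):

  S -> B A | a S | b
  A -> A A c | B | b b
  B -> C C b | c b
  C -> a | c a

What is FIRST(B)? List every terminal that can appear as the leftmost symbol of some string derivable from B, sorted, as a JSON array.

Compute FIRST by fixpoint:
pass 1:
  A via A→b b: +{b}
  B via B→c b: +{c}
  C via C→a: +{a}
  C via C→c a: +{c}
  S via S→B A: +{c}
  S via S→a S: +{a}
  S via S→b: +{b}
  S: {a,b,c}  A: {b}  B: {c}  C: {a,c}
pass 2:
  A via A→B: +{c}
  B via B→C C b: +{a}
  S: {a,b,c}  A: {b,c}  B: {a,c}  C: {a,c}
pass 3:
  A via A→B: +{a}
  S: {a,b,c}  A: {a,b,c}  B: {a,c}  C: {a,c}
pass 4: (no change)
  S: {a,b,c}  A: {a,b,c}  B: {a,c}  C: {a,c}

FIRST(B) = ["a", "c"]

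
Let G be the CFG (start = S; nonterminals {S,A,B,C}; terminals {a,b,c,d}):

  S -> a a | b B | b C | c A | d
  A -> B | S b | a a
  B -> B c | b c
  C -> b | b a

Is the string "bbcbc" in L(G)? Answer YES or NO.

CNF form of G:
  S -> T0 A | T1 B | T1 C | T2 T2 | d
  A -> B T0 | S T1 | T1 T0 | T2 T2
  B -> B T0 | T1 T0
  C -> T1 T2 | b
  T0 -> c
  T1 -> b
  T2 -> a

CYK fill:
  [0..0]={C,T1}  "b"  orig:{C}
  [1..1]={C,T1}  "b"  orig:{C}
  [2..2]={T0}  "c"  orig:{}
  [3..3]={C,T1}  "b"  orig:{C}
  [4..4]={T0}  "c"  orig:{}
  [0..1]={S}  "bb"
  [1..2]={A,B}  "bc"
  [2..3]=∅  "cb"
  [3..4]={A,B}  "bc"
  [0..2]={S}  "bbc"
  [1..3]=∅  "bcb"
  [2..4]={S}  "cbc"
  [0..3]={A}  "bbcb"
  [1..4]=∅  "bcbc"
  [0..4]=∅  "bbcbc"

S ∉ T[0,4] ⇒ NO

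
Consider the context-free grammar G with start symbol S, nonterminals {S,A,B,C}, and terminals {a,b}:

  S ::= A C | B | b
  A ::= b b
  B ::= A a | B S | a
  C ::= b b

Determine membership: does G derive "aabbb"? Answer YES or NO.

Convert to CNF:
  S -> A C | A T1 | B S | a | b
  A -> T0 T0
  B -> A T1 | B S | a
  C -> T0 T0
  T0 -> b
  T1 -> a

CYK table (by increasing span):
  cell(0,0) a: {B,S,T1}  orig:{B,S}
  cell(1,1) a: {B,S,T1}  orig:{B,S}
  cell(2,2) b: {S,T0}  orig:{S}
  cell(3,3) b: {S,T0}  orig:{S}
  cell(4,4) b: {S,T0}  orig:{S}
  cell(0,1) aa: {B,S}
  cell(1,2) ab: {B,S}
  cell(2,3) bb: {A,C}
  cell(3,4) bb: {A,C}
  cell(0,2) aab: {B,S}
  cell(1,3) abb: {B,S}
  cell(2,4) bbb: ∅
  cell(0,3) aabb: {B,S}
  cell(1,4) abbb: {B,S}
  cell(0,4) aabbb: {B,S}

S ∈ T[0,4] ⇒ YES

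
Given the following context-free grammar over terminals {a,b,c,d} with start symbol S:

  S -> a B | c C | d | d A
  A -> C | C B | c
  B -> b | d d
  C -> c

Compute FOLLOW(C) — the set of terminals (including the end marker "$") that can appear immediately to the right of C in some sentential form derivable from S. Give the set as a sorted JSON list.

FIRST iteration:
[1]
  A via A→c: +{c}
  B via B→b: +{b}
  B via B→d d: +{d}
  C via C→c: +{c}
  S via S→a B: +{a}
  S via S→c C: +{c}
  S via S→d: +{d}
  FIRST[S]={a,c,d}  FIRST[A]={c}  FIRST[B]={b,d}  FIRST[C]={c}
[2] done
  FIRST[S]={a,c,d}  FIRST[A]={c}  FIRST[B]={b,d}  FIRST[C]={c}

Compute FOLLOW by fixpoint:
seed FOLLOW(S) with $
iter 1:
  A→C B: FOLLOW(C) ⊇ FIRST(B) = {b,d}; new: +{b,d}
  S→a B: FOLLOW(B) ⊇ FOLLOW(S) ⊇ {$}; new: +{$}
  S→c C: FOLLOW(C) ⊇ FOLLOW(S) ⊇ {$}; new: +{$}
  S→d A: FOLLOW(A) ⊇ FOLLOW(S) ⊇ {$}; new: +{$}
  FOLLOW[S]={$}  FOLLOW[A]={$}  FOLLOW[B]={$}  FOLLOW[C]={$,b,d}
iter 2: (no change)
  FOLLOW[S]={$}  FOLLOW[A]={$}  FOLLOW[B]={$}  FOLLOW[C]={$,b,d}

FOLLOW(C) = ["$", "b", "d"]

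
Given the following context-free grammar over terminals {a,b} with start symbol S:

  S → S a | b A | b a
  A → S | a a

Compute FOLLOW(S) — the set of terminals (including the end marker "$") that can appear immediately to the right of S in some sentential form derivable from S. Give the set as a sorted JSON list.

FIRST iteration:
pass 1:
  A via A→a a: +{a}
  S via S→b A: +{b}
  FIRST[S]={b}  FIRST[A]={a}
pass 2:
  A via A→S: +{b}
  FIRST[S]={b}  FIRST[A]={a,b}
pass 3: (no change)
  FIRST[S]={b}  FIRST[A]={a,b}

FOLLOW iteration:
FOLLOW(S) := {$}
pass 1:
  S→S a: FOLLOW(S) ⊇ FIRST(a) = {a}; new: +{a}
  S→b A: FOLLOW(A) ⊇ FOLLOW(S) ⊇ {$,a}; new: +{$,a}
  FOLLOW[S]={$,a}  FOLLOW[A]={$,a}
pass 2: done
  FOLLOW[S]={$,a}  FOLLOW[A]={$,a}

FOLLOW(S) = ["$", "a"]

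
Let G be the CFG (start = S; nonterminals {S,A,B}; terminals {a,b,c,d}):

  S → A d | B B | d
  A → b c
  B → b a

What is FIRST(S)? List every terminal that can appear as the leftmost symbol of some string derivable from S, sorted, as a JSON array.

FIRST iteration:
round 1:
  A via A→b c: +{b}
  B via B→b a: +{b}
  S via S→A d: +{b}
  S via S→d: +{d}
  S: {b,d}  A: {b}  B: {b}
round 2: done
  S: {b,d}  A: {b}  B: {b}

FIRST(S) = ["b", "d"]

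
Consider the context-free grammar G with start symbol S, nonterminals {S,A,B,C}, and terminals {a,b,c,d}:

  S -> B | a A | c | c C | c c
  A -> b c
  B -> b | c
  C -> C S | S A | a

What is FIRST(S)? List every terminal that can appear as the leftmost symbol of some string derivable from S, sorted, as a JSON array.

Compute FIRST by fixpoint:
iter 1:
  A via A→b c: +{b}
  B via B→b: +{b}
  B via B→c: +{c}
  C via C→a: +{a}
  S via S→B: +{b,c}
  S via S→a A: +{a}
  FIRST[S]={a,b,c}  FIRST[A]={b}  FIRST[B]={b,c}  FIRST[C]={a}
iter 2:
  C via C→S A: +{b,c}
  FIRST[S]={a,b,c}  FIRST[A]={b}  FIRST[B]={b,c}  FIRST[C]={a,b,c}
iter 3: done
  FIRST[S]={a,b,c}  FIRST[A]={b}  FIRST[B]={b,c}  FIRST[C]={a,b,c}

FIRST(S) = ["a", "b", "c"]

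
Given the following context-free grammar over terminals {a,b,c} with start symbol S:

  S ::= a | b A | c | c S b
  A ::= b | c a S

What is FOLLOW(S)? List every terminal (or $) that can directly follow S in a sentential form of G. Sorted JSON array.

FIRST sets, iterate to fixpoint:
[1]
  A via A→b: +{b}
  A via A→c a S: +{c}
  S via S→a: +{a}
  S via S→b A: +{b}
  S via S→c: +{c}
  FIRST[S]={a,b,c}  FIRST[A]={b,c}
[2] (no change)
  FIRST[S]={a,b,c}  FIRST[A]={b,c}

FOLLOW iteration:
FOLLOW(S) := {$}
pass 1:
  S→b A: FOLLOW(A) ⊇ FOLLOW(S) ⊇ {$}; new: +{$}
  S→c S b: FOLLOW(S) ⊇ FIRST(b) = {b}; new: +{b}
  FOLLOW(S)={$,b}  FOLLOW(A)={$}
pass 2:
  S→b A: FOLLOW(A) ⊇ FOLLOW(S) ⊇ {$,b}; new: +{b}
  FOLLOW(S)={$,b}  FOLLOW(A)={$,b}
pass 3: (no change)
  FOLLOW(S)={$,b}  FOLLOW(A)={$,b}

FOLLOW(S) = ["$", "b"]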